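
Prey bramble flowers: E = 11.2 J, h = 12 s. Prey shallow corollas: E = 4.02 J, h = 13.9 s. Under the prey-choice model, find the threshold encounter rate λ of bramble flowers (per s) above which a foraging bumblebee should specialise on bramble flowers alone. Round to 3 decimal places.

0.037 per s

Drop shallow corollas once their profitability E₂/h₂ falls below the rate achievable on bramble flowers alone: E₂/h₂ = λE₁/(1 + λh₁).
Solve for λ: λE₁h₂ = E₂(1 + λh₁) → λ(E₁h₂ − E₂h₁) = E₂ → λ = E₂/(E₁h₂ − E₂h₁).
λ = 4.02/(11.2×13.9 − 4.02×12) = 4.02/107.4 = 0.03742 per s.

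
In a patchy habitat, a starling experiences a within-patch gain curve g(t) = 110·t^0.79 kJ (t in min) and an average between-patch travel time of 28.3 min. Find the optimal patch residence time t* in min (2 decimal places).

Maximise g(t)/(T+t): set derivative to zero → g'(t)(T+t) = g(t).
g'(t) = 0.79·110·t^-0.21. Setting 0.79·110·t^-0.21 = 110·t^0.79/(28.3+t) gives 0.79(28.3+t) = t, so 0.21·t = 0.79×28.3.
t* = 0.79×28.3/0.21 = 106.5 min.

106.46 min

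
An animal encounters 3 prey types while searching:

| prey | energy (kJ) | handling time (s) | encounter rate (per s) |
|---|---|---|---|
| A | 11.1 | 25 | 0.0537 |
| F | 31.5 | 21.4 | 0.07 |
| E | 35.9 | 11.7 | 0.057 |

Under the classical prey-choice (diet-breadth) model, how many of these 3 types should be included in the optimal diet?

2

E/h in descending order: E 3.07, F 1.47, A 0.444 kJ/s. The optimal diet is the largest prefix of this list for which every included type satisfies E_i/h_i > R on the types above it.
Rate on top 1: 1.228. F: 1.47 > 1.228 → include.
Rate on top 2: 1.343. A: 0.444 < 1.343 → exclude; stop.
Optimal diet: E, F — 2 of 3 types.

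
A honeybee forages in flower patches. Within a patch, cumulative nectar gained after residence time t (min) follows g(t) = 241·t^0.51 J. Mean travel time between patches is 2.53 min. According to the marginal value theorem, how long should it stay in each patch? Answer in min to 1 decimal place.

2.6 min

Maximise g(t)/(T+t): set derivative to zero → g'(t)(T+t) = g(t).
g'(t) = 0.51·241·t^-0.49. Setting 0.51·241·t^-0.49 = 241·t^0.51/(2.53+t) gives 0.51(2.53+t) = t, so 0.49·t = 0.51×2.53.
t* = 0.51×2.53/0.49 = 2.633 min.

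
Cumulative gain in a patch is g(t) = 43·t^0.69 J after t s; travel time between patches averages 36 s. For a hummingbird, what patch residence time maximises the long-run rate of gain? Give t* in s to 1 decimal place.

80.1 s

By the marginal value theorem, leave when the instantaneous gain rate g'(t) equals the habitat-wide average g(t)/(T + t).
g'(t) = 0.69·43·t^-0.31. Setting 0.69·43·t^-0.31 = 43·t^0.69/(36+t) gives 0.69(36+t) = t, so 0.31·t = 0.69×36.
t* = 0.69×36/0.31 = 80.13 s.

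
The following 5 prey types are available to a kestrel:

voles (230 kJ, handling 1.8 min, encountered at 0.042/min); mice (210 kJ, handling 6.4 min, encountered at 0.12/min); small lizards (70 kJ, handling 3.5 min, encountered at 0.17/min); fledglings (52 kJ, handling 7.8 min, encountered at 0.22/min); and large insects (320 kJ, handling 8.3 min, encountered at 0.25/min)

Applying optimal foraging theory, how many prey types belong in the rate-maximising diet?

3

E/h in descending order: voles 128, large insects 38.6, mice 32.8, small lizards 20, fledglings 6.67 kJ/min. The optimal diet is the largest prefix of this list for which every included type satisfies E_i/h_i > R on the types above it.
Rate on top 1: 8.981. large insects: 38.6 > 8.981 → include.
Rate on top 2: 28.46. mice: 32.8 > 28.46 → include.
Rate on top 3: 29.31. small lizards: 20 < 29.31 → exclude; stop.
Optimal diet: voles, large insects, mice — 3 of 5 types.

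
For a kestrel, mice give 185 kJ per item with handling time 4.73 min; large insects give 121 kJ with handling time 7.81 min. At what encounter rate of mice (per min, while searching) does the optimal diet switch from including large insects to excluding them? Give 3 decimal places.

0.139 per min

The zero-one rule: include large insects iff E₂/h₂ > λE₁/(1+λh₁). Equality gives the switch point.
λE₁h₂ = E₂ + λE₂h₁ ⇒ λ = E₂/(E₁h₂ − E₂h₁) = 121/(1445 − 572.3) = 0.1387 per min.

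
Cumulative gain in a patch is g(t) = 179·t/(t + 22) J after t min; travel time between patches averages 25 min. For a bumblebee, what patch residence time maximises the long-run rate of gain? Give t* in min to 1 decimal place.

23.5 min

By the marginal value theorem, leave when the instantaneous gain rate g'(t) equals the habitat-wide average g(t)/(T + t).
g'(t) = 179·22/(t + 22)². Setting 179·22/(t+22)² = 179t/[(t+22)(25+t)] gives 22(25+t) = t(t+22), so t² = 22×25 = 550.
t* = √550 = 23.45 min.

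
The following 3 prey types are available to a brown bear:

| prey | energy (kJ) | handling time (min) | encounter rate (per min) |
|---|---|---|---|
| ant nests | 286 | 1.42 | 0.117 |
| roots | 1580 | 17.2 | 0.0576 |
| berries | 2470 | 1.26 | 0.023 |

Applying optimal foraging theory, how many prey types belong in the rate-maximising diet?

3

Profitabilities (E/h, kJ/min): berries 1.96e+03, ant nests 201, roots 91.9. Add prey in this order while the next type's profitability exceeds the intake rate on those already taken.
Rate on top 1: 55.21. ant nests: 201 > 55.21 → include.
Rate on top 2: 75.53. roots: 91.9 > 75.53 → include.
Optimal diet: berries, ant nests, roots — 3 of 3 types.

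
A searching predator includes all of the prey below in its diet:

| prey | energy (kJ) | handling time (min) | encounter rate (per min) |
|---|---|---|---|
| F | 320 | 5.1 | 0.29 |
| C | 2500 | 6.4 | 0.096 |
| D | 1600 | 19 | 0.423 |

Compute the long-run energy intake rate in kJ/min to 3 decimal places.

90.707 kJ/min

R = Σλ_iE_i / (1 + Σλ_ih_i)
Numerator: 0.29×320 + 0.096×2500 + 0.423×1600 = 1010
Denominator: 1 + 0.29×5.1 + 0.096×6.4 + 0.423×19 = 11.13
R = 1010/11.13 = 90.71 kJ/min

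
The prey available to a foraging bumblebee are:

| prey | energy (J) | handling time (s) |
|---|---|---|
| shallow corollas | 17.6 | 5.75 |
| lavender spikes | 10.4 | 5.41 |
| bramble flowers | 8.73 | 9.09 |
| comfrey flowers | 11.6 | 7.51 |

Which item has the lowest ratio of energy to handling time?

Profitability E/h (J/s): shallow corollas = 17.6/5.75 = 3.06, lavender spikes = 10.4/5.41 = 1.92, bramble flowers = 8.73/9.09 = 0.96, comfrey flowers = 11.6/7.51 = 1.54.
Ranked: shallow corollas > lavender spikes > comfrey flowers > bramble flowers.

bramble flowers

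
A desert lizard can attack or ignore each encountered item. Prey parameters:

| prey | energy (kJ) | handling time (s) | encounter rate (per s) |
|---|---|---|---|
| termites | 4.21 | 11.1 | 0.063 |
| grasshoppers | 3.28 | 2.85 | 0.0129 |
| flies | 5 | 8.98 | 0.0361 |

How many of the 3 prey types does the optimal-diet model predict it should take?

Profitabilities (E/h, kJ/s): grasshoppers 1.15, flies 0.557, termites 0.379. Add prey in this order while the next type's profitability exceeds the intake rate on those already taken.
Rate on top 1: 0.04081. flies: 0.557 > 0.04081 → include.
Rate on top 2: 0.1637. termites: 0.379 > 0.1637 → include.
Optimal diet: grasshoppers, flies, termites — 3 of 3 types.

3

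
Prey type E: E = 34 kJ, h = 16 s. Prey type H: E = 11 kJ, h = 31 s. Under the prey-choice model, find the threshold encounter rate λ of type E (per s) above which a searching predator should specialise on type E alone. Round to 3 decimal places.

0.013 per s

At the threshold, the rate on type E alone equals the profitability of type H: λ·34/(1 + λ·16) = 11/31 = 0.3548.
Rearranging, λ(34 − 0.3548×16) = 0.3548, so λ = 0.3548/28.32 = 0.01253 per s.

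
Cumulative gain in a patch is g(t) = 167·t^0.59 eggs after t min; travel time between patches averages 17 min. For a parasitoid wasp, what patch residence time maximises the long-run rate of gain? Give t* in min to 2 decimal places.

24.46 min

By the marginal value theorem, leave when the instantaneous gain rate g'(t) equals the habitat-wide average g(t)/(T + t).
g'(t) = 0.59·167·t^-0.41. Setting 0.59·167·t^-0.41 = 167·t^0.59/(17+t) gives 0.59(17+t) = t, so 0.41·t = 0.59×17.
t* = 0.59×17/0.41 = 24.46 min.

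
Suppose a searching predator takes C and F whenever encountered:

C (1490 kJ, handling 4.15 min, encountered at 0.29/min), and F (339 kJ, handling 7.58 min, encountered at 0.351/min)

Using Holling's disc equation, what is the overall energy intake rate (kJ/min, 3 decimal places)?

R = (0.29×1490 + 0.351×339) / (1 + 0.29×4.15 + 0.351×7.58) = 551.1/4.864 = 113.3 kJ/min.

113.298 kJ/min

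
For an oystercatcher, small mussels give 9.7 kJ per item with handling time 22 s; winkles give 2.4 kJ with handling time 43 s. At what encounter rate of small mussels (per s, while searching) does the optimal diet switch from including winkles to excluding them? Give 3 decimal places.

At the threshold, the rate on small mussels alone equals the profitability of winkles: λ·9.7/(1 + λ·22) = 2.4/43 = 0.05581.
Rearranging, λ(9.7 − 0.05581×22) = 0.05581, so λ = 0.05581/8.472 = 0.006588 per s.

0.007 per s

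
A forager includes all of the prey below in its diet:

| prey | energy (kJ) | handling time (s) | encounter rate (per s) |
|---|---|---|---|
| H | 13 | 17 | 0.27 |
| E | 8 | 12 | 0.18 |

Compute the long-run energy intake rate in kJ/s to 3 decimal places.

R = Σλ_iE_i / (1 + Σλ_ih_i)
Numerator: 0.27×13 + 0.18×8 = 4.95
Denominator: 1 + 0.27×17 + 0.18×12 = 7.75
R = 4.95/7.75 = 0.6387 kJ/s

0.639 kJ/s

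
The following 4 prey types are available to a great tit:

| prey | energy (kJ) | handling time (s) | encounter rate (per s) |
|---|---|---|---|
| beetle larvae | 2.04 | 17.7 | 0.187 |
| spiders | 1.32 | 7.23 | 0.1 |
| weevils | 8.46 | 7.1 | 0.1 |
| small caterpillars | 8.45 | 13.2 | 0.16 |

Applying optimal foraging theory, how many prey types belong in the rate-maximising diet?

2

Rank by E/h (kJ/s): weevils 1.19, small caterpillars 0.64, spiders 0.183, beetle larvae 0.115. Include each in turn until the next type's E/h falls below the running intake rate.
Rate on top 1: 0.4947. small caterpillars: 0.64 > 0.4947 → include.
Rate on top 2: 0.5751. spiders: 0.183 < 0.5751 → exclude; stop.
Optimal diet: weevils, small caterpillars — 2 of 4 types.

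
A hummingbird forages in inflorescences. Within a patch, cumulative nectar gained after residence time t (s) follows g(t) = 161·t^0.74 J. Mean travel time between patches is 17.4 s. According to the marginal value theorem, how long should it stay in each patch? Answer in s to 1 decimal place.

Maximise g(t)/(T+t): set derivative to zero → g'(t)(T+t) = g(t).
g'(t) = 0.74·161·t^-0.26. Setting 0.74·161·t^-0.26 = 161·t^0.74/(17.4+t) gives 0.74(17.4+t) = t, so 0.26·t = 0.74×17.4.
t* = 0.74×17.4/0.26 = 49.52 s.

49.5 s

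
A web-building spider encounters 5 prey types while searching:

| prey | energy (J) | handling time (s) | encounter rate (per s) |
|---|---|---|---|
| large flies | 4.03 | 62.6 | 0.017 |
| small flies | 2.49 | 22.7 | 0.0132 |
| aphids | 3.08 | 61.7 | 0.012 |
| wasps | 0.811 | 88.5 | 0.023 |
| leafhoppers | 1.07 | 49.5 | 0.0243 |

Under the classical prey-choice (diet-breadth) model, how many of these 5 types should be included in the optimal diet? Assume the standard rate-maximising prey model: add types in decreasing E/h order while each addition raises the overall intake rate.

Rank by E/h (J/s): small flies 0.11, large flies 0.0644, aphids 0.0499, leafhoppers 0.0216, wasps 0.00916. Include each in turn until the next type's E/h falls below the running intake rate.
Rate on top 1: 0.02529. large flies: 0.0644 > 0.02529 → include.
Rate on top 2: 0.04289. aphids: 0.0499 > 0.04289 → include.
Rate on top 3: 0.04456. leafhoppers: 0.0216 < 0.04456 → exclude; stop.
Optimal diet: small flies, large flies, aphids — 3 of 5 types.

3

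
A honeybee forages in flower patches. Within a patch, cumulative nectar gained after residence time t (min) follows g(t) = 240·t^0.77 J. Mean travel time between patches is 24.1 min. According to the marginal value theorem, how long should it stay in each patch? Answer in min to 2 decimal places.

80.68 min

Maximise g(t)/(T+t): set derivative to zero → g'(t)(T+t) = g(t).
g'(t) = 0.77·240·t^-0.23. Setting 0.77·240·t^-0.23 = 240·t^0.77/(24.1+t) gives 0.77(24.1+t) = t, so 0.23·t = 0.77×24.1.
t* = 0.77×24.1/0.23 = 80.68 min.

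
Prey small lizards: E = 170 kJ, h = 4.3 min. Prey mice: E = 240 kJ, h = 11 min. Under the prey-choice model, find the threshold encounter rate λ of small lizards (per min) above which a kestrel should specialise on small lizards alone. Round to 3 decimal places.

Drop mice once their profitability E₂/h₂ falls below the rate achievable on small lizards alone: E₂/h₂ = λE₁/(1 + λh₁).
Solve for λ: λE₁h₂ = E₂(1 + λh₁) → λ(E₁h₂ − E₂h₁) = E₂ → λ = E₂/(E₁h₂ − E₂h₁).
λ = 240/(170×11 − 240×4.3) = 240/838 = 0.2864 per min.

0.286 per min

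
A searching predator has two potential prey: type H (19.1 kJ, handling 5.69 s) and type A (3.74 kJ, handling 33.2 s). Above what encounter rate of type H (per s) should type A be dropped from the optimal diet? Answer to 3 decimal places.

0.006 per s

Drop type A once their profitability E₂/h₂ falls below the rate achievable on type H alone: E₂/h₂ = λE₁/(1 + λh₁).
Solve for λ: λE₁h₂ = E₂(1 + λh₁) → λ(E₁h₂ − E₂h₁) = E₂ → λ = E₂/(E₁h₂ − E₂h₁).
λ = 3.74/(19.1×33.2 − 3.74×5.69) = 3.74/612.8 = 0.006103 per s.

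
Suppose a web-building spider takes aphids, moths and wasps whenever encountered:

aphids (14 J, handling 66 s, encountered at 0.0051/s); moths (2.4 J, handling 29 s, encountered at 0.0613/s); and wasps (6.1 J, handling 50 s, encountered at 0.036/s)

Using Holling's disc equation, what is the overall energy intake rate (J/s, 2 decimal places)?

0.09 J/s

Energy encountered per unit search time: 0.0051×14 + 0.0613×2.4 + 0.036×6.1 = 0.4381 J/s.
Handling time per unit search time: 0.0051×66 + 0.0613×29 + 0.036×50 = 3.914.
Rate = 0.4381/(1 + 3.914) = 0.08915 J/s.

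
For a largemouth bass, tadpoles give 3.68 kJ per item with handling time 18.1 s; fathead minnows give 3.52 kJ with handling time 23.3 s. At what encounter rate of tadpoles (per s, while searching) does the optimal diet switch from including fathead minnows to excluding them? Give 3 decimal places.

Drop fathead minnows once their profitability E₂/h₂ falls below the rate achievable on tadpoles alone: E₂/h₂ = λE₁/(1 + λh₁).
Solve for λ: λE₁h₂ = E₂(1 + λh₁) → λ(E₁h₂ − E₂h₁) = E₂ → λ = E₂/(E₁h₂ − E₂h₁).
λ = 3.52/(3.68×23.3 − 3.52×18.1) = 3.52/22.03 = 0.1598 per s.

0.160 per s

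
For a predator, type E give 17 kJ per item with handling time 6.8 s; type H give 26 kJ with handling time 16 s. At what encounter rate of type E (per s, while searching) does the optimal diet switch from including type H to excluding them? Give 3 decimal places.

0.273 per s

The zero-one rule: include type H iff E₂/h₂ > λE₁/(1+λh₁). Equality gives the switch point.
λE₁h₂ = E₂ + λE₂h₁ ⇒ λ = E₂/(E₁h₂ − E₂h₁) = 26/(272 − 176.8) = 0.2731 per s.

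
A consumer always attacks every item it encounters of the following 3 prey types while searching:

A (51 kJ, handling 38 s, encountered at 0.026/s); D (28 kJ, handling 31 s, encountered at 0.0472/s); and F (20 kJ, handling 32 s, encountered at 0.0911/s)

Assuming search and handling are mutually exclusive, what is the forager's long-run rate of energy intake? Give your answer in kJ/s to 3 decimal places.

0.702 kJ/s

R = Σλ_iE_i / (1 + Σλ_ih_i)
Numerator: 0.026×51 + 0.0472×28 + 0.0911×20 = 4.47
Denominator: 1 + 0.026×38 + 0.0472×31 + 0.0911×32 = 6.366
R = 4.47/6.366 = 0.7021 kJ/s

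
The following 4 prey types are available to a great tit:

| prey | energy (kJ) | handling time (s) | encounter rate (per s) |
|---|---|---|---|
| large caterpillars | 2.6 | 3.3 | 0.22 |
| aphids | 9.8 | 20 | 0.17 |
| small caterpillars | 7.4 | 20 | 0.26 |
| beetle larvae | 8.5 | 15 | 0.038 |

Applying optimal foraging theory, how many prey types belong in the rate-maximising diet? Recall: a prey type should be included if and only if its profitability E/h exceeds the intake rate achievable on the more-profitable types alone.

E/h in descending order: large caterpillars 0.788, beetle larvae 0.567, aphids 0.49, small caterpillars 0.37 kJ/s. The optimal diet is the largest prefix of this list for which every included type satisfies E_i/h_i > R on the types above it.
Rate on top 1: 0.3314. beetle larvae: 0.567 > 0.3314 → include.
Rate on top 2: 0.3898. aphids: 0.49 > 0.3898 → include.
Rate on top 3: 0.4496. small caterpillars: 0.37 < 0.4496 → exclude; stop.
Optimal diet: large caterpillars, beetle larvae, aphids — 3 of 4 types.

3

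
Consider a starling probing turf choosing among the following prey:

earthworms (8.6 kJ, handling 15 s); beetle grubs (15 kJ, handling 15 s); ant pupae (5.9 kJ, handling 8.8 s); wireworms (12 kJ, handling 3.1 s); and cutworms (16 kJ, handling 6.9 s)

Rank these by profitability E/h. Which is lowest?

Profitability E/h (kJ/s): earthworms = 8.6/15 = 0.573, beetle grubs = 15/15 = 1, ant pupae = 5.9/8.8 = 0.67, wireworms = 12/3.1 = 3.87, cutworms = 16/6.9 = 2.32.
Ranked: wireworms > cutworms > beetle grubs > ant pupae > earthworms.

earthworms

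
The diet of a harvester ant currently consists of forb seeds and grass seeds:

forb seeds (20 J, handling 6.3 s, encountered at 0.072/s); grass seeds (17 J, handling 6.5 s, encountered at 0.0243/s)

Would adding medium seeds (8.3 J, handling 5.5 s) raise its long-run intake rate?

Yes

Intake rate on the current diet: R = (0.072×20 + 0.0243×17) / (1 + 0.072×6.3 + 0.0243×6.5) = 1.853/1.612 = 1.15 J/s.
medium seeds: E/h = 8.3/5.5 = 1.509 J/s.
Since 1.509 > R, including medium seeds increases the long-run rate.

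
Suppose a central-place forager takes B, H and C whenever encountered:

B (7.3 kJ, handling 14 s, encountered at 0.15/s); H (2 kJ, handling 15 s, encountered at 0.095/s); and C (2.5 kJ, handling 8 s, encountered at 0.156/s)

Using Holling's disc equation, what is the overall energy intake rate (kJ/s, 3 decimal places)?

0.290 kJ/s

Energy encountered per unit search time: 0.15×7.3 + 0.095×2 + 0.156×2.5 = 1.675 kJ/s.
Handling time per unit search time: 0.15×14 + 0.095×15 + 0.156×8 = 4.773.
Rate = 1.675/(1 + 4.773) = 0.2901 kJ/s.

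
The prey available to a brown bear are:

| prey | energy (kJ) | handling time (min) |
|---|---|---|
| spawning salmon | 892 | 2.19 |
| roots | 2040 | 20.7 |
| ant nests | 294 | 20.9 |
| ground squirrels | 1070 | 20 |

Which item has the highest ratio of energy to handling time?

Profitability E/h (kJ/min): spawning salmon = 892/2.19 = 407, roots = 2040/20.7 = 98.6, ant nests = 294/20.9 = 14.1, ground squirrels = 1070/20 = 53.5.
Ranked: spawning salmon > roots > ground squirrels > ant nests.

spawning salmon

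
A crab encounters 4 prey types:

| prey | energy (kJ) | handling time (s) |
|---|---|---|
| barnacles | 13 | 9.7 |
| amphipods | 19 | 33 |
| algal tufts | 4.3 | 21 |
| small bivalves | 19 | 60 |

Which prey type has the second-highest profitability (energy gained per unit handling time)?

In descending order of E/h:
barnacles: 13/9.7 = 1.34 kJ/s
amphipods: 19/33 = 0.576 kJ/s
small bivalves: 19/60 = 0.317 kJ/s
algal tufts: 4.3/21 = 0.205 kJ/s

amphipods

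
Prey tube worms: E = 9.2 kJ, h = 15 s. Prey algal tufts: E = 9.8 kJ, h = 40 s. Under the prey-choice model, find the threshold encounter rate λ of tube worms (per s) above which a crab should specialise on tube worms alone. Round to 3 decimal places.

0.044 per s

The zero-one rule: include algal tufts iff E₂/h₂ > λE₁/(1+λh₁). Equality gives the switch point.
λE₁h₂ = E₂ + λE₂h₁ ⇒ λ = E₂/(E₁h₂ − E₂h₁) = 9.8/(368 − 147) = 0.04434 per s.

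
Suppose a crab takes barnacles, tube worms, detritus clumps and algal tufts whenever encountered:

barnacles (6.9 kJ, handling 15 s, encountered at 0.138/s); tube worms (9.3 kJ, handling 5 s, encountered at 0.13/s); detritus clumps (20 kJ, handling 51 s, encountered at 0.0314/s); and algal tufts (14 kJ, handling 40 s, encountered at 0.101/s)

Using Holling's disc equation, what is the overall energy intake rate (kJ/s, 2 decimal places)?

R = Σλ_iE_i / (1 + Σλ_ih_i)
Numerator: 0.138×6.9 + 0.13×9.3 + 0.0314×20 + 0.101×14 = 4.203
Denominator: 1 + 0.138×15 + 0.13×5 + 0.0314×51 + 0.101×40 = 9.361
R = 4.203/9.361 = 0.449 kJ/s

0.45 kJ/s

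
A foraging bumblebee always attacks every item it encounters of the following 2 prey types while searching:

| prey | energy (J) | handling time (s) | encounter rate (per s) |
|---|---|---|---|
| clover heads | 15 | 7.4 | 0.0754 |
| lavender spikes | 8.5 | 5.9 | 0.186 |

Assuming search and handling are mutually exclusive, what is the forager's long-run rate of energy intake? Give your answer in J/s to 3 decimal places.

1.021 J/s

Energy encountered per unit search time: 0.0754×15 + 0.186×8.5 = 2.712 J/s.
Handling time per unit search time: 0.0754×7.4 + 0.186×5.9 = 1.655.
Rate = 2.712/(1 + 1.655) = 1.021 J/s.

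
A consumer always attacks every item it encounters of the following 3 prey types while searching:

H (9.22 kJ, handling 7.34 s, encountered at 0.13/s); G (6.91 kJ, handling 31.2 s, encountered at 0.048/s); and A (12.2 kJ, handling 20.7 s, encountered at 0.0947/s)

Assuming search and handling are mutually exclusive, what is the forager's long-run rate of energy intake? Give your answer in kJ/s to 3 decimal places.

0.496 kJ/s

R = (0.13×9.22 + 0.048×6.91 + 0.0947×12.2) / (1 + 0.13×7.34 + 0.048×31.2 + 0.0947×20.7) = 2.686/5.412 = 0.4962 kJ/s.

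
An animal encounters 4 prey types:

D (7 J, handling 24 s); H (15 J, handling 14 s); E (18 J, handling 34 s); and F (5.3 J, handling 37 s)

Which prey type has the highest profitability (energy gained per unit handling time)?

In descending order of E/h:
H: 15/14 = 1.07 J/s
E: 18/34 = 0.529 J/s
D: 7/24 = 0.292 J/s
F: 5.3/37 = 0.143 J/s

H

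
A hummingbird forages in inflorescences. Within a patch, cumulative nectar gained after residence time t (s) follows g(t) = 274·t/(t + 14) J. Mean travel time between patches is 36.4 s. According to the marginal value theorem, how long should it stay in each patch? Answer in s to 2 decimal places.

22.57 s

By the marginal value theorem, leave when the instantaneous gain rate g'(t) equals the habitat-wide average g(t)/(T + t).
g'(t) = 274·14/(t + 14)². Setting 274·14/(t+14)² = 274t/[(t+14)(36.4+t)] gives 14(36.4+t) = t(t+14), so t² = 14×36.4 = 509.6.
t* = √509.6 = 22.57 s.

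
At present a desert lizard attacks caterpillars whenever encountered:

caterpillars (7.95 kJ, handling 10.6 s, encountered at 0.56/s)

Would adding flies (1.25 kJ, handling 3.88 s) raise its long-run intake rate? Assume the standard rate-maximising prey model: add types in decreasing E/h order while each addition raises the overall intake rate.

No

Current rate: (0.56×7.95)/(1 + 0.56×10.6) = 0.6419 kJ/s.
Profitability of flies: 1.25/3.88 = 0.3222 kJ/s.
0.3222 < 0.6419, so adding flies would lower the average — exclude it.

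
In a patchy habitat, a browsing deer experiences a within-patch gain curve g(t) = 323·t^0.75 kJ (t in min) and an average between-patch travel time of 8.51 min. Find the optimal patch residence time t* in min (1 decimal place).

25.5 min

By the marginal value theorem, leave when the instantaneous gain rate g'(t) equals the habitat-wide average g(t)/(T + t).
g'(t) = 0.75·323·t^-0.25. Setting 0.75·323·t^-0.25 = 323·t^0.75/(8.51+t) gives 0.75(8.51+t) = t, so 0.25·t = 0.75×8.51.
t* = 0.75×8.51/0.25 = 25.53 min.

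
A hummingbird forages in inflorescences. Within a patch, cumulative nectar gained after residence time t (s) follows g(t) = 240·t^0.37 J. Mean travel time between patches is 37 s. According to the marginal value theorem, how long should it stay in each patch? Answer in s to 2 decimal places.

By the marginal value theorem, leave when the instantaneous gain rate g'(t) equals the habitat-wide average g(t)/(T + t).
g'(t) = 0.37·240·t^-0.63. Setting 0.37·240·t^-0.63 = 240·t^0.37/(37+t) gives 0.37(37+t) = t, so 0.63·t = 0.37×37.
t* = 0.37×37/0.63 = 21.73 s.

21.73 s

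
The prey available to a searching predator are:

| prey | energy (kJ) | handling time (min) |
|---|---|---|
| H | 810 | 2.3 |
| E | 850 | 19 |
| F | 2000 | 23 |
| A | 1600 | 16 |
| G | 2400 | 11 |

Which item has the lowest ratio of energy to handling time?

Profitability E/h (kJ/min): H = 810/2.3 = 352, E = 850/19 = 44.7, F = 2000/23 = 87, A = 1600/16 = 100, G = 2400/11 = 218.
Ranked: H > G > A > F > E.

E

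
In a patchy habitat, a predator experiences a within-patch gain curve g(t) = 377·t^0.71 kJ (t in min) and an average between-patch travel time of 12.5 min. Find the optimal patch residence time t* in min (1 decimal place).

Optimal t* satisfies g'(t*) = g(t*)/(T + t*).
g'(t) = 0.71·377·t^-0.29. Setting 0.71·377·t^-0.29 = 377·t^0.71/(12.5+t) gives 0.71(12.5+t) = t, so 0.29·t = 0.71×12.5.
t* = 0.71×12.5/0.29 = 30.6 min.

30.6 min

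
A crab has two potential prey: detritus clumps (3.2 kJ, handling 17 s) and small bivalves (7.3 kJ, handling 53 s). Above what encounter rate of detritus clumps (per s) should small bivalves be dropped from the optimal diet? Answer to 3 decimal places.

Drop small bivalves once their profitability E₂/h₂ falls below the rate achievable on detritus clumps alone: E₂/h₂ = λE₁/(1 + λh₁).
Solve for λ: λE₁h₂ = E₂(1 + λh₁) → λ(E₁h₂ − E₂h₁) = E₂ → λ = E₂/(E₁h₂ − E₂h₁).
λ = 7.3/(3.2×53 − 7.3×17) = 7.3/45.5 = 0.1604 per s.

0.160 per s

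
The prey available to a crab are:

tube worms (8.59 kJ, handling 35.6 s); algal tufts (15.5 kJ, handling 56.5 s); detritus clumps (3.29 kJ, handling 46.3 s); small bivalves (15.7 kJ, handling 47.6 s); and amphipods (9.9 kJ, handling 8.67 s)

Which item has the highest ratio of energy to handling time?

Profitability E/h (kJ/s): tube worms = 8.59/35.6 = 0.241, algal tufts = 15.5/56.5 = 0.274, detritus clumps = 3.29/46.3 = 0.0711, small bivalves = 15.7/47.6 = 0.33, amphipods = 9.9/8.67 = 1.14.
Ranked: amphipods > small bivalves > algal tufts > tube worms > detritus clumps.

amphipods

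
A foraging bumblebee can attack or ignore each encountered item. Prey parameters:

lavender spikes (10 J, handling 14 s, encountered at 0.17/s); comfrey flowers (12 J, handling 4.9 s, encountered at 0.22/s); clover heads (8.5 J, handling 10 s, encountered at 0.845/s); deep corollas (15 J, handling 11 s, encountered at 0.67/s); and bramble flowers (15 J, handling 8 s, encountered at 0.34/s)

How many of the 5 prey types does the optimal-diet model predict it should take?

Rank by E/h (J/s): comfrey flowers 2.45, bramble flowers 1.88, deep corollas 1.36, clover heads 0.85, lavender spikes 0.714. Include each in turn until the next type's E/h falls below the running intake rate.
Rate on top 1: 1.27. bramble flowers: 1.88 > 1.27 → include.
Rate on top 2: 1.613. deep corollas: 1.36 < 1.613 → exclude; stop.
Optimal diet: comfrey flowers, bramble flowers — 2 of 5 types.

2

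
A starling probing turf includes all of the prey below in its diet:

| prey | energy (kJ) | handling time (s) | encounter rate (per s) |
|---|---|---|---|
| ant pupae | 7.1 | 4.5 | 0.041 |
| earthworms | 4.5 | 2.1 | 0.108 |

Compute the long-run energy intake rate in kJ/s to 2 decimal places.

0.55 kJ/s

R = (0.041×7.1 + 0.108×4.5) / (1 + 0.041×4.5 + 0.108×2.1) = 0.7771/1.411 = 0.5506 kJ/s.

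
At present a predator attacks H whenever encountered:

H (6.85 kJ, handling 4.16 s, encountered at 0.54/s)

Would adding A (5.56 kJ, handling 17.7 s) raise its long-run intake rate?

Intake rate on the current diet: R = (0.54×6.85) / (1 + 0.54×4.16) = 3.699/3.246 = 1.139 kJ/s.
Profitability of A: 5.56/17.7 = 0.3141 kJ/s.
0.3141 < 1.139, so adding A would lower the average — exclude it.

No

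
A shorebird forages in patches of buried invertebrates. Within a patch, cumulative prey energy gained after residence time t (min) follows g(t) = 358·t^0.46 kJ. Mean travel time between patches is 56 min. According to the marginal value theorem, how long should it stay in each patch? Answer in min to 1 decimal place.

Maximise g(t)/(T+t): set derivative to zero → g'(t)(T+t) = g(t).
g'(t) = 0.46·358·t^-0.54. Setting 0.46·358·t^-0.54 = 358·t^0.46/(56+t) gives 0.46(56+t) = t, so 0.54·t = 0.46×56.
t* = 0.46×56/0.54 = 47.7 min.

47.7 min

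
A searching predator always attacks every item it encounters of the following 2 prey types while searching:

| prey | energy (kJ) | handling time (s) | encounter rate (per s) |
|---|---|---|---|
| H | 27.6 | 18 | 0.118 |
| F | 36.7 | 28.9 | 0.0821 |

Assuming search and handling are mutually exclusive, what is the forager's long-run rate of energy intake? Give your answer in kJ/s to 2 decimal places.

1.14 kJ/s

R = Σλ_iE_i / (1 + Σλ_ih_i)
Numerator: 0.118×27.6 + 0.0821×36.7 = 6.27
Denominator: 1 + 0.118×18 + 0.0821×28.9 = 5.497
R = 6.27/5.497 = 1.141 kJ/s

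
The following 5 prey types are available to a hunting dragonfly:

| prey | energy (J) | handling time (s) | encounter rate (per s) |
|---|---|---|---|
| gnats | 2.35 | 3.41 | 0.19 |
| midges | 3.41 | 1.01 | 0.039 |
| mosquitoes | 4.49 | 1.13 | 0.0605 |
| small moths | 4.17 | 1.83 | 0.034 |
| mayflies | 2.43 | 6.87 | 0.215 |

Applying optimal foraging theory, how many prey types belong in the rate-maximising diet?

4

Profitabilities (E/h, J/s): mosquitoes 3.97, midges 3.38, small moths 2.28, gnats 0.689, mayflies 0.354. Add prey in this order while the next type's profitability exceeds the intake rate on those already taken.
Rate on top 1: 0.2543. midges: 3.38 > 0.2543 → include.
Rate on top 2: 0.3653. small moths: 2.28 > 0.3653 → include.
Rate on top 3: 0.467. gnats: 0.689 > 0.467 → include.
Rate on top 4: 0.5462. mayflies: 0.354 < 0.5462 → exclude; stop.
Optimal diet: mosquitoes, midges, small moths, gnats — 4 of 5 types.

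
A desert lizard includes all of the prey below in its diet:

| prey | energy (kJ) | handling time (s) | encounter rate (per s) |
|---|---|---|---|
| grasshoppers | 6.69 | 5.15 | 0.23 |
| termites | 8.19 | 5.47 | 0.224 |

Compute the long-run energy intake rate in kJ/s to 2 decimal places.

0.99 kJ/s

R = (0.23×6.69 + 0.224×8.19) / (1 + 0.23×5.15 + 0.224×5.47) = 3.373/3.41 = 0.9893 kJ/s.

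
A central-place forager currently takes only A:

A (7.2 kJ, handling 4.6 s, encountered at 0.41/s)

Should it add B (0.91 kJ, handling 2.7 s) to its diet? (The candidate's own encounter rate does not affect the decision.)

On A alone, R = ΣλE/(1+Σλh) = 2.952/2.886 = 1.023 kJ/s.
B: E/h = 0.91/2.7 = 0.337 kJ/s.
Since 0.337 < R, time spent handling B is better spent searching.

No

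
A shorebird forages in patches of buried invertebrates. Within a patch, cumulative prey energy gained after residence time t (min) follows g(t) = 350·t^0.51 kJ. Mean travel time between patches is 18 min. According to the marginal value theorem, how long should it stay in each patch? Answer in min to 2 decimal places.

By the marginal value theorem, leave when the instantaneous gain rate g'(t) equals the habitat-wide average g(t)/(T + t).
g'(t) = 0.51·350·t^-0.49. Setting 0.51·350·t^-0.49 = 350·t^0.51/(18+t) gives 0.51(18+t) = t, so 0.49·t = 0.51×18.
t* = 0.51×18/0.49 = 18.73 min.

18.73 min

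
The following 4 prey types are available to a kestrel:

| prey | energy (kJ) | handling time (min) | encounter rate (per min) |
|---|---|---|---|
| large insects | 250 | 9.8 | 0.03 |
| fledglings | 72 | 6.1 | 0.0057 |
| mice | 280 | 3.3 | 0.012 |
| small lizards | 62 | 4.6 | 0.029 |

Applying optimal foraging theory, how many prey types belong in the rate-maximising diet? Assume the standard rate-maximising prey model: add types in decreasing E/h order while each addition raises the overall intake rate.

Rank by E/h (kJ/min): mice 84.8, large insects 25.5, small lizards 13.5, fledglings 11.8. Include each in turn until the next type's E/h falls below the running intake rate.
Rate on top 1: 3.232. large insects: 25.5 > 3.232 → include.
Rate on top 2: 8.143. small lizards: 13.5 > 8.143 → include.
Rate on top 3: 8.628. fledglings: 11.8 > 8.628 → include.
Optimal diet: mice, large insects, small lizards, fledglings — 4 of 4 types.

4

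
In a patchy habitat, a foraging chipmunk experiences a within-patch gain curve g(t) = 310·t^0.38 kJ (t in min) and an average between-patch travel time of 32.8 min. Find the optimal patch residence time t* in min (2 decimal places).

By the marginal value theorem, leave when the instantaneous gain rate g'(t) equals the habitat-wide average g(t)/(T + t).
g'(t) = 0.38·310·t^-0.62. Setting 0.38·310·t^-0.62 = 310·t^0.38/(32.8+t) gives 0.38(32.8+t) = t, so 0.62·t = 0.38×32.8.
t* = 0.38×32.8/0.62 = 20.1 min.

20.10 min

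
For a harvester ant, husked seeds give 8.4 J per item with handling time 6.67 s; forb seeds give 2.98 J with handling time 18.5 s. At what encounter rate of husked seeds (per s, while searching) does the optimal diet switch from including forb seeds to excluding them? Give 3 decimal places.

0.022 per s

The zero-one rule: include forb seeds iff E₂/h₂ > λE₁/(1+λh₁). Equality gives the switch point.
λE₁h₂ = E₂ + λE₂h₁ ⇒ λ = E₂/(E₁h₂ − E₂h₁) = 2.98/(155.4 − 19.88) = 0.02199 per s.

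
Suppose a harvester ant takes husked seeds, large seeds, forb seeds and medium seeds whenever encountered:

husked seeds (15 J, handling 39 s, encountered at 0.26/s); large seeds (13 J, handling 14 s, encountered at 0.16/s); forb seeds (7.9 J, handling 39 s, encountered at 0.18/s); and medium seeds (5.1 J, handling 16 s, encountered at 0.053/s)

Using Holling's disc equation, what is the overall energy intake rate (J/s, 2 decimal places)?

R = (0.26×15 + 0.16×13 + 0.18×7.9 + 0.053×5.1) / (1 + 0.26×39 + 0.16×14 + 0.18×39 + 0.053×16) = 7.672/21.25 = 0.3611 J/s.

0.36 J/s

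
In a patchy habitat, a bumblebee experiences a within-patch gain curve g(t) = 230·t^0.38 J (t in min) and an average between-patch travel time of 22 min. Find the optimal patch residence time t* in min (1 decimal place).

Maximise g(t)/(T+t): set derivative to zero → g'(t)(T+t) = g(t).
g'(t) = 0.38·230·t^-0.62. Setting 0.38·230·t^-0.62 = 230·t^0.38/(22+t) gives 0.38(22+t) = t, so 0.62·t = 0.38×22.
t* = 0.38×22/0.62 = 13.48 min.

13.5 min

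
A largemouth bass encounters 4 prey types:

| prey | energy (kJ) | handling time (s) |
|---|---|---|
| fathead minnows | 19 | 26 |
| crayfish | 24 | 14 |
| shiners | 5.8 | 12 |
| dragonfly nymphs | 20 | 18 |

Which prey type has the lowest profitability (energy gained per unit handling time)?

shiners

In descending order of E/h:
crayfish: 24/14 = 1.71 kJ/s
dragonfly nymphs: 20/18 = 1.11 kJ/s
fathead minnows: 19/26 = 0.731 kJ/s
shiners: 5.8/12 = 0.483 kJ/s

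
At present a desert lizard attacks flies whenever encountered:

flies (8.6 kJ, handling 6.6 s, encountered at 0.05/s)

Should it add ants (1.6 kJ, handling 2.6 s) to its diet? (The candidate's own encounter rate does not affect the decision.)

Yes

On flies alone, R = ΣλE/(1+Σλh) = 0.43/1.33 = 0.3233 kJ/s.
Profitability of ants: 1.6/2.6 = 0.6154 kJ/s.
Since 0.6154 > R, including ants increases the long-run rate.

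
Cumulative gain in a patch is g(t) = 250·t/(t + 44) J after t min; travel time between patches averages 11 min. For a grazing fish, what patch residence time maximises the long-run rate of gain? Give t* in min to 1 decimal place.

Maximise g(t)/(T+t): set derivative to zero → g'(t)(T+t) = g(t).
g'(t) = 250·44/(t + 44)². Setting 250·44/(t+44)² = 250t/[(t+44)(11+t)] gives 44(11+t) = t(t+44), so t² = 44×11 = 484.
t* = √484 = 22 min.

22.0 min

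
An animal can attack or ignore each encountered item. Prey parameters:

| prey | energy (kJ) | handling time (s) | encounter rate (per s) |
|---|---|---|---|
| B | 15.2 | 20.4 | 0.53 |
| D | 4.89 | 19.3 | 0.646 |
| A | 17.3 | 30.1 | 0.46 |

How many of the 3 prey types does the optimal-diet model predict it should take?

E/h in descending order: B 0.745, A 0.575, D 0.253 kJ/s. The optimal diet is the largest prefix of this list for which every included type satisfies E_i/h_i > R on the types above it.
Rate on top 1: 0.682. A: 0.575 < 0.682 → exclude; stop.
Optimal diet: B — 1 of 3 types.

1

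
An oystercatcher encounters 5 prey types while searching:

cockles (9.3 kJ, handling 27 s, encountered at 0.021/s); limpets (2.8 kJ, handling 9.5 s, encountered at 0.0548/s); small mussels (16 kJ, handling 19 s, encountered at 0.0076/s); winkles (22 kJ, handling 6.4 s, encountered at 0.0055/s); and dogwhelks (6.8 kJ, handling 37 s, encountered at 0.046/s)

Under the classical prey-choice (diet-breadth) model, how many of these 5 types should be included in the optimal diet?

4

E/h in descending order: winkles 3.44, small mussels 0.842, cockles 0.344, limpets 0.295, dogwhelks 0.184 kJ/s. The optimal diet is the largest prefix of this list for which every included type satisfies E_i/h_i > R on the types above it.
Rate on top 1: 0.1169. small mussels: 0.842 > 0.1169 → include.
Rate on top 2: 0.2057. cockles: 0.344 > 0.2057 → include.
Rate on top 3: 0.2507. limpets: 0.295 > 0.2507 → include.
Rate on top 4: 0.2608. dogwhelks: 0.184 < 0.2608 → exclude; stop.
Optimal diet: winkles, small mussels, cockles, limpets — 4 of 5 types.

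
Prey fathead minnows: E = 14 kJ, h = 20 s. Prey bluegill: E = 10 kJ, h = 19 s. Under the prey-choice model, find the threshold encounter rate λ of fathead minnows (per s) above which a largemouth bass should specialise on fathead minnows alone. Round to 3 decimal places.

The zero-one rule: include bluegill iff E₂/h₂ > λE₁/(1+λh₁). Equality gives the switch point.
λE₁h₂ = E₂ + λE₂h₁ ⇒ λ = E₂/(E₁h₂ − E₂h₁) = 10/(266 − 200) = 0.1515 per s.

0.152 per s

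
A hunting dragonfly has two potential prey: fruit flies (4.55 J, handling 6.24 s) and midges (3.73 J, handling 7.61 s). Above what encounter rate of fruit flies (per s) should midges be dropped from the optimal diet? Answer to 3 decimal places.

0.329 per s

Drop midges once their profitability E₂/h₂ falls below the rate achievable on fruit flies alone: E₂/h₂ = λE₁/(1 + λh₁).
Solve for λ: λE₁h₂ = E₂(1 + λh₁) → λ(E₁h₂ − E₂h₁) = E₂ → λ = E₂/(E₁h₂ − E₂h₁).
λ = 3.73/(4.55×7.61 − 3.73×6.24) = 3.73/11.35 = 0.3286 per s.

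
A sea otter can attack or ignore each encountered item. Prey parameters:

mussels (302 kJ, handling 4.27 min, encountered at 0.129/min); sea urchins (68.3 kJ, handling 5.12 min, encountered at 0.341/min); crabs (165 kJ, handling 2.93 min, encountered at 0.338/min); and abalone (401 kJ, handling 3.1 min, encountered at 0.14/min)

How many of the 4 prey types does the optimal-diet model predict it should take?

3

Rank by E/h (kJ/min): abalone 129, mussels 70.7, crabs 56.3, sea urchins 13.3. Include each in turn until the next type's E/h falls below the running intake rate.
Rate on top 1: 39.15. mussels: 70.7 > 39.15 → include.
Rate on top 2: 47.91. crabs: 56.3 > 47.91 → include.
Rate on top 3: 50.71. sea urchins: 13.3 < 50.71 → exclude; stop.
Optimal diet: abalone, mussels, crabs — 3 of 4 types.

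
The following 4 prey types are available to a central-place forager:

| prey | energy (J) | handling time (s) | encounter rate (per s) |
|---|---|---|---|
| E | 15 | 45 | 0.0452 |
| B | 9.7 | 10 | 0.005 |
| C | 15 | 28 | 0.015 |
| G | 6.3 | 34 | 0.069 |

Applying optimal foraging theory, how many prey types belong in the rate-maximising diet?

3

E/h in descending order: B 0.97, C 0.536, E 0.333, G 0.185 J/s. The optimal diet is the largest prefix of this list for which every included type satisfies E_i/h_i > R on the types above it.
Rate on top 1: 0.04619. C: 0.536 > 0.04619 → include.
Rate on top 2: 0.1861. E: 0.333 > 0.1861 → include.
Rate on top 3: 0.2715. G: 0.185 < 0.2715 → exclude; stop.
Optimal diet: B, C, E — 3 of 4 types.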